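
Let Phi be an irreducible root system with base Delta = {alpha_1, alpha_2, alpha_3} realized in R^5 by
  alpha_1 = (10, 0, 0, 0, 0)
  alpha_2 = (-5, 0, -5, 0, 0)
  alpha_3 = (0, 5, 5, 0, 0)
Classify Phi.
C_3 (sp(6))

Compute the Cartan integers a_ij = 2(alpha_i, alpha_j)/(alpha_j, alpha_j); the resulting 3x3 Cartan matrix is
[[2, -2, 0], [-1, 2, -1], [0, -1, 2]].
The roots have two lengths (squared-length ratio 2:1); the short ones are alpha_{2,3}. The associated Dynkin diagram is a chain of 3 nodes with a double edge at one end; the terminal node there is the unique long simple root (C_3), so the type is C_3 (the algebra sp(6)).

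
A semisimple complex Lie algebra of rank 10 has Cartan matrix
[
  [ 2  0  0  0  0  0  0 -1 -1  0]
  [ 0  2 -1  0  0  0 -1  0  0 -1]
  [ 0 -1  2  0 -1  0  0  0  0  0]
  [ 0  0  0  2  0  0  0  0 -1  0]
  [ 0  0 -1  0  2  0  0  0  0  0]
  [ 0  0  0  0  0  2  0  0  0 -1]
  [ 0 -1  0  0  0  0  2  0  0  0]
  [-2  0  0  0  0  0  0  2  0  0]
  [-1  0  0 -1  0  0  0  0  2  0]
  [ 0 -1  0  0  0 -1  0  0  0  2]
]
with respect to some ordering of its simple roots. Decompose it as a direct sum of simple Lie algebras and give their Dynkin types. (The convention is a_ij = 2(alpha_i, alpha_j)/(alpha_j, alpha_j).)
C4 ⊕ E6

The diagram associated to this matrix has two connected components: the simple roots {alpha_1, alpha_4, alpha_8, alpha_9} form a chain of 4 nodes with a double edge at one end; the terminal node there is the unique long simple root (C_4), and {alpha_2, alpha_3, alpha_5, alpha_6, alpha_7, alpha_10} form a chain of 5 nodes with one extra node attached to the third node from one end (E_6). A semisimple Lie algebra decomposes uniquely as the direct sum of simple ideals, one per connected component of its Dynkin diagram, so g ≅ C_4 ⊕ E_6 (dimension 36 + 78 = 114).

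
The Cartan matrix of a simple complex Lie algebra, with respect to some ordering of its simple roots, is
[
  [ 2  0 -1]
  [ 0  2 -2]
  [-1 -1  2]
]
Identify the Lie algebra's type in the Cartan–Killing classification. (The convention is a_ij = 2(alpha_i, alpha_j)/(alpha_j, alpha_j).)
The matrix has rank 3 with 2's on the diagonal. Reading the off-diagonal entries as Dynkin edges (a single edge where a_ij = a_ji = -1; a double or triple edge where a_ij * a_ji = 2 or 3), the diagram is a chain of 3 nodes with a double edge at one end; the terminal node there is the unique long simple root (C_3). One simple-root ordering that puts it in standard form is (alpha_1, alpha_3, alpha_2). So the algebra is type C_3, i.e. sp(6).

type C_3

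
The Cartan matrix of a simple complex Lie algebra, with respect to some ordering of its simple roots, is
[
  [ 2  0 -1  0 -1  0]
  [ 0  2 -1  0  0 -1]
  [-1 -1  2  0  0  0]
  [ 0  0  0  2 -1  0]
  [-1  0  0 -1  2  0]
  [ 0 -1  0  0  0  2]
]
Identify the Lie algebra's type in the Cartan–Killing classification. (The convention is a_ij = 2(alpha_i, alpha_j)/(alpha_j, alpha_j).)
The matrix has rank 6 with 2's on the diagonal. Reading the off-diagonal entries as Dynkin edges (a single edge where a_ij = a_ji = -1; a double or triple edge where a_ij * a_ji = 2 or 3), the diagram is a chain of 6 nodes with single edges (A_6). One simple-root ordering that puts it in standard form is (alpha_6, alpha_2, alpha_3, alpha_1, alpha_5, alpha_4). So the algebra is type A_6, i.e. sl(7).

A_6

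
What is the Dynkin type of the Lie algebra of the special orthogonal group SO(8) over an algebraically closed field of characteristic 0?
type D_4

This is so(8) with 8 even, which has dimension 8(8-1)/2 = 28 and rank 8/2 = 4. In the classification of classical Lie algebras, the orthogonal algebra so(2n) in an even number of variables has type D_n; here n = 4, so the Dynkin diagram is a chain of 2 nodes with a fork of two nodes at one end (D_4). Hence the type is D_4.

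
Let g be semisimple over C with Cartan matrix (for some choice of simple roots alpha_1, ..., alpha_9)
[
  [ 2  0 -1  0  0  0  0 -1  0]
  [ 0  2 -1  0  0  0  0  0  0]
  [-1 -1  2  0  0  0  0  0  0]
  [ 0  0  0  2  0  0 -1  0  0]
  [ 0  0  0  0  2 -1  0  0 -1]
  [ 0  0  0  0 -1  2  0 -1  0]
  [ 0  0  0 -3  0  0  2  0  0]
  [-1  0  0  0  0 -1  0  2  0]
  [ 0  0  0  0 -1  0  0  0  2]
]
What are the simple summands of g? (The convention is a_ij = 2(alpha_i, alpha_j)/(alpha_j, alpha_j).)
The diagram associated to this matrix has two connected components: the simple roots {alpha_1, alpha_2, alpha_3, alpha_5, alpha_6, alpha_8, alpha_9} form a chain of 7 nodes with single edges (A_7), and {alpha_4, alpha_7} form two nodes joined by a triple edge (G_2). A semisimple Lie algebra decomposes uniquely as the direct sum of simple ideals, one per connected component of its Dynkin diagram, so g ≅ A_7 ⊕ G_2 (dimension 63 + 14 = 77).

A7 + G2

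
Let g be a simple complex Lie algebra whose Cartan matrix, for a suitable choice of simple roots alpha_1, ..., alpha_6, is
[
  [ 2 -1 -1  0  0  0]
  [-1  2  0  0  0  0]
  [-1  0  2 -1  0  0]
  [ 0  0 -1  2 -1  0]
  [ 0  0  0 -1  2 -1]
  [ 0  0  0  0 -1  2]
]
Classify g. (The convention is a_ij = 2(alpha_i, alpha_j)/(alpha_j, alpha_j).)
A_6 (sl(7))

The matrix has rank 6 with 2's on the diagonal. Reading the off-diagonal entries as Dynkin edges (a single edge where a_ij = a_ji = -1; a double or triple edge where a_ij * a_ji = 2 or 3), the diagram is a chain of 6 nodes with single edges (A_6). One simple-root ordering that puts it in standard form is (alpha_2, alpha_1, alpha_3, alpha_4, alpha_5, alpha_6). So the algebra is type A_6, i.e. sl(7).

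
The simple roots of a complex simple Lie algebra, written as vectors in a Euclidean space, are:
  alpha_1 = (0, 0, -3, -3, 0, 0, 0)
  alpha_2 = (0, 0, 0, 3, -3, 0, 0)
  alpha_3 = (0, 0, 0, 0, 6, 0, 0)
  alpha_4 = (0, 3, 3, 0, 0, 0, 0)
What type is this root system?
type C_4

Compute the Cartan integers a_ij = 2(alpha_i, alpha_j)/(alpha_j, alpha_j); the resulting 4x4 Cartan matrix is
[[2, -1, 0, -1], [-1, 2, -1, 0], [0, -2, 2, 0], [-1, 0, 0, 2]].
The roots have two lengths (squared-length ratio 2:1); the short ones are alpha_{1,2,4}. The associated Dynkin diagram is a chain of 4 nodes with a double edge at one end; the terminal node there is the unique long simple root (C_4), so the type is C_4 (the algebra sp(8)).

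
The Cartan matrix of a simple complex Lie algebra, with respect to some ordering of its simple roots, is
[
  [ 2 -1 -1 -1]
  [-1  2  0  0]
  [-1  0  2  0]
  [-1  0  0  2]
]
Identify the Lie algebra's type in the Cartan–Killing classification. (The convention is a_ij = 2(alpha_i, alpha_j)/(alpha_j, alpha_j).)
D4

The matrix has rank 4 with 2's on the diagonal. Reading the off-diagonal entries as Dynkin edges (a single edge where a_ij = a_ji = -1; a double or triple edge where a_ij * a_ji = 2 or 3), the diagram is a chain of 2 nodes with a fork of two nodes at one end (D_4). One simple-root ordering that puts it in standard form is (alpha_4, alpha_1, alpha_2, alpha_3). So the algebra is type D_4, i.e. so(8).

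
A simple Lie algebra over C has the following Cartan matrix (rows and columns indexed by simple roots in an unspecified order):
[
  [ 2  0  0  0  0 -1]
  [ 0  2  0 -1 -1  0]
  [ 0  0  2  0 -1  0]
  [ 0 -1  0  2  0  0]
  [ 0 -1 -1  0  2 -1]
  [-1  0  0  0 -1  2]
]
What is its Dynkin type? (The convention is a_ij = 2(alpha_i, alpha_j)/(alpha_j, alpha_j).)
E_6

The matrix has rank 6 with 2's on the diagonal. Reading the off-diagonal entries as Dynkin edges (a single edge where a_ij = a_ji = -1; a double or triple edge where a_ij * a_ji = 2 or 3), the diagram is a chain of 5 nodes with one extra node attached to the third node from one end (E_6). One simple-root ordering that puts it in standard form is (alpha_4, alpha_3, alpha_2, alpha_5, alpha_6, alpha_1). So the algebra is type E_6.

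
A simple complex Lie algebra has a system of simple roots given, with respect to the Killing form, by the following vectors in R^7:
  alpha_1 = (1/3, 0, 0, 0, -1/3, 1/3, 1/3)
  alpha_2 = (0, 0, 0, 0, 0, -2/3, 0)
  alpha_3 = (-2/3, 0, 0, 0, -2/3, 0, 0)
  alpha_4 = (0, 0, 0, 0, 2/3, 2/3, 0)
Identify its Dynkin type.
Compute the Cartan integers a_ij = 2(alpha_i, alpha_j)/(alpha_j, alpha_j); the resulting 4x4 Cartan matrix is
[[2, -1, 0, 0], [-1, 2, 0, -1], [0, 0, 2, -1], [0, -2, -1, 2]].
The roots have two lengths (squared-length ratio 2:1); the short ones are alpha_{1,2}. The associated Dynkin diagram is a chain of 4 nodes with a double edge between the middle two (F_4), so the type is F_4.

F_4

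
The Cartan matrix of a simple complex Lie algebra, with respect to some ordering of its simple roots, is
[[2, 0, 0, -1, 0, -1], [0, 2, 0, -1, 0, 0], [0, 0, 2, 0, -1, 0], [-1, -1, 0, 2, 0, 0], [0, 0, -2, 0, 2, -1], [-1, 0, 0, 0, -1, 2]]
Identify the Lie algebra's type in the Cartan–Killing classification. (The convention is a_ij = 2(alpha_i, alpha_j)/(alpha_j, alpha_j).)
The matrix has rank 6 with 2's on the diagonal. Reading the off-diagonal entries as Dynkin edges (a single edge where a_ij = a_ji = -1; a double or triple edge where a_ij * a_ji = 2 or 3), the diagram is a chain of 6 nodes with a double edge at one end; the terminal node there is the unique short simple root (B_6). One simple-root ordering that puts it in standard form is (alpha_2, alpha_4, alpha_1, alpha_6, alpha_5, alpha_3). So the algebra is type B_6, i.e. so(13).

type B_6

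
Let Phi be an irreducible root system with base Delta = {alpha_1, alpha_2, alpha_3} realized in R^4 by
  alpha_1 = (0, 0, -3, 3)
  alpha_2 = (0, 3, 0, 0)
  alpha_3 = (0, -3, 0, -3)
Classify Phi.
type B_3

Compute the Cartan integers a_ij = 2(alpha_i, alpha_j)/(alpha_j, alpha_j); the resulting 3x3 Cartan matrix is
[[2, 0, -1], [0, 2, -1], [-1, -2, 2]].
The roots have two lengths (squared-length ratio 2:1); the short ones are alpha_{2}. The associated Dynkin diagram is a chain of 3 nodes with a double edge at one end; the terminal node there is the unique short simple root (B_3), so the type is B_3 (the algebra so(7)).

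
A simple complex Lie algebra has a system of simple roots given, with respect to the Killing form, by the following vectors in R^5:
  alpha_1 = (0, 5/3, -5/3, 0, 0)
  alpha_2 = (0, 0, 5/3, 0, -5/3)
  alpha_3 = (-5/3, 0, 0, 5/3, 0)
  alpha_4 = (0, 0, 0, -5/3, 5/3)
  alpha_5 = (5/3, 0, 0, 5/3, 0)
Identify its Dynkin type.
D_5

Compute the Cartan integers a_ij = 2(alpha_i, alpha_j)/(alpha_j, alpha_j); the resulting 5x5 Cartan matrix is
[[2, -1, 0, 0, 0], [-1, 2, 0, -1, 0], [0, 0, 2, -1, 0], [0, -1, -1, 2, -1], [0, 0, 0, -1, 2]].
All simple roots have the same length, so the diagram is simply laced. The associated Dynkin diagram is a chain of 3 nodes with a fork of two nodes at one end (D_5), so the type is D_5 (the algebra so(10)).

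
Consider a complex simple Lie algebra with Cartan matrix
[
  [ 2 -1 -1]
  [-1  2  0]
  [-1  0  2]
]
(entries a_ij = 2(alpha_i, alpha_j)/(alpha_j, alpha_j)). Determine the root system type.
A_3

The matrix has rank 3 with 2's on the diagonal. Reading the off-diagonal entries as Dynkin edges (a single edge where a_ij = a_ji = -1; a double or triple edge where a_ij * a_ji = 2 or 3), the diagram is a chain of 3 nodes with single edges (A_3). One simple-root ordering that puts it in standard form is (alpha_2, alpha_1, alpha_3). So the algebra is type A_3, i.e. sl(4).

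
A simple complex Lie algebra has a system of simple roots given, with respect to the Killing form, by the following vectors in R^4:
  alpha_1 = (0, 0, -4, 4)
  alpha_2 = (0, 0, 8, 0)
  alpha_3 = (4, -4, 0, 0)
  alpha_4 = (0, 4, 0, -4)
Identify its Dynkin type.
C_4

Compute the Cartan integers a_ij = 2(alpha_i, alpha_j)/(alpha_j, alpha_j); the resulting 4x4 Cartan matrix is
[[2, -1, 0, -1], [-2, 2, 0, 0], [0, 0, 2, -1], [-1, 0, -1, 2]].
The roots have two lengths (squared-length ratio 2:1); the short ones are alpha_{1,3,4}. The associated Dynkin diagram is a chain of 4 nodes with a double edge at one end; the terminal node there is the unique long simple root (C_4), so the type is C_4 (the algebra sp(8)).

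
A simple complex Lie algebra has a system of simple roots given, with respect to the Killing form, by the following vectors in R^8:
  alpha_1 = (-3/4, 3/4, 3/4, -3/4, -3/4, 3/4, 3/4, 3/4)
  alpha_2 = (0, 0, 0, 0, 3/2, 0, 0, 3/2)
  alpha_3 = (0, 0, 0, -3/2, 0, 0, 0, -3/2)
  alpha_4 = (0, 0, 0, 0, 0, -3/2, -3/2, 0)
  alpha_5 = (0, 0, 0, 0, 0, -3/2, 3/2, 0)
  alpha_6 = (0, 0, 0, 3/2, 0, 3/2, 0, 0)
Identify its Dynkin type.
Compute the Cartan integers a_ij = 2(alpha_i, alpha_j)/(alpha_j, alpha_j); the resulting 6x6 Cartan matrix is
[[2, 0, 0, -1, 0, 0], [0, 2, -1, 0, 0, 0], [0, -1, 2, 0, 0, -1], [-1, 0, 0, 2, 0, -1], [0, 0, 0, 0, 2, -1], [0, 0, -1, -1, -1, 2]].
All simple roots have the same length, so the diagram is simply laced. The associated Dynkin diagram is a chain of 5 nodes with one extra node attached to the third node from one end (E_6), so the type is E_6.

E6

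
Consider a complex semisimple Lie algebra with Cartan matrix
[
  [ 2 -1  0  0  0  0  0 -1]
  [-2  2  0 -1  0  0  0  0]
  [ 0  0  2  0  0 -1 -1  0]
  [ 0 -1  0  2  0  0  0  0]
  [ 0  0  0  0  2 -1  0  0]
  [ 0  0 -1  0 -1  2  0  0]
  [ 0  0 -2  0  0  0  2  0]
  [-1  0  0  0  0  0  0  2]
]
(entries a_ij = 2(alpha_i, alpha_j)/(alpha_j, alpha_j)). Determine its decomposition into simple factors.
The diagram associated to this matrix has two connected components: the simple roots {alpha_3, alpha_5, alpha_6, alpha_7} form a chain of 4 nodes with a double edge at one end; the terminal node there is the unique long simple root (C_4), and {alpha_1, alpha_2, alpha_4, alpha_8} form a chain of 4 nodes with a double edge between the middle two (F_4). A semisimple Lie algebra decomposes uniquely as the direct sum of simple ideals, one per connected component of its Dynkin diagram, so g ≅ C_4 ⊕ F_4 (dimension 36 + 52 = 88).

C_4 (sp(8)) + F_4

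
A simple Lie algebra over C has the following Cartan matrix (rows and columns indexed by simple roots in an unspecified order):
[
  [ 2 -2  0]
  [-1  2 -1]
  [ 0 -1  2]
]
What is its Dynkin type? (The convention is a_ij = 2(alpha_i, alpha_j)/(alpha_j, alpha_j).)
C3

The matrix has rank 3 with 2's on the diagonal. Reading the off-diagonal entries as Dynkin edges (a single edge where a_ij = a_ji = -1; a double or triple edge where a_ij * a_ji = 2 or 3), the diagram is a chain of 3 nodes with a double edge at one end; the terminal node there is the unique long simple root (C_3). One simple-root ordering that puts it in standard form is (alpha_3, alpha_2, alpha_1). So the algebra is type C_3, i.e. sp(6).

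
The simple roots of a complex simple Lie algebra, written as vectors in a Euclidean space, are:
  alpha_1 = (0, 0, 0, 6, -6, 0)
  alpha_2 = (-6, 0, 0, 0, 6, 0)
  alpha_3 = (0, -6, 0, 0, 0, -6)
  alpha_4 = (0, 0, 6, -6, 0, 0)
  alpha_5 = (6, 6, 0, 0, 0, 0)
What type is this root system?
Compute the Cartan integers a_ij = 2(alpha_i, alpha_j)/(alpha_j, alpha_j); the resulting 5x5 Cartan matrix is
[[2, -1, 0, -1, 0], [-1, 2, 0, 0, -1], [0, 0, 2, 0, -1], [-1, 0, 0, 2, 0], [0, -1, -1, 0, 2]].
All simple roots have the same length, so the diagram is simply laced. The associated Dynkin diagram is a chain of 5 nodes with single edges (A_5), so the type is A_5 (the algebra sl(6)).

A_5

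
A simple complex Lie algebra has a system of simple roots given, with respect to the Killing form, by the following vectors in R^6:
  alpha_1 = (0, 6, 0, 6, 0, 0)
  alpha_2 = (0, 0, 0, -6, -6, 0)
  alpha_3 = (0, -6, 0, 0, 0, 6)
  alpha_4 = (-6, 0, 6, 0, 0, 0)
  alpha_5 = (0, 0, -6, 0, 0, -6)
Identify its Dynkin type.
A_5

Compute the Cartan integers a_ij = 2(alpha_i, alpha_j)/(alpha_j, alpha_j); the resulting 5x5 Cartan matrix is
[[2, -1, -1, 0, 0], [-1, 2, 0, 0, 0], [-1, 0, 2, 0, -1], [0, 0, 0, 2, -1], [0, 0, -1, -1, 2]].
All simple roots have the same length, so the diagram is simply laced. The associated Dynkin diagram is a chain of 5 nodes with single edges (A_5), so the type is A_5 (the algebra sl(6)).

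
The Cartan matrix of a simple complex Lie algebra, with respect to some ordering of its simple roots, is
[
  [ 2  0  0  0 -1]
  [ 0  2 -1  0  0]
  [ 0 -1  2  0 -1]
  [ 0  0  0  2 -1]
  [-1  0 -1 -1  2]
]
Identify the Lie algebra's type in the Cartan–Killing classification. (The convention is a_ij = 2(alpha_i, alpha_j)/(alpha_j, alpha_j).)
The matrix has rank 5 with 2's on the diagonal. Reading the off-diagonal entries as Dynkin edges (a single edge where a_ij = a_ji = -1; a double or triple edge where a_ij * a_ji = 2 or 3), the diagram is a chain of 3 nodes with a fork of two nodes at one end (D_5). One simple-root ordering that puts it in standard form is (alpha_2, alpha_3, alpha_5, alpha_1, alpha_4). So the algebra is type D_5, i.e. so(10).

type D_5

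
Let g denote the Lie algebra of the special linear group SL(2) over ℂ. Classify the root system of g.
A1

This is sl(2), which has dimension 2^2 - 1 = 3 and rank 2 - 1 = 1 (a Cartan subalgebra is the diagonal traceless matrices). In the classification of classical Lie algebras, the special linear algebra sl(n+1) has type A_n; here n = 1, so the Dynkin diagram is a chain of 1 nodes with single edges (A_1). Hence the type is A_1.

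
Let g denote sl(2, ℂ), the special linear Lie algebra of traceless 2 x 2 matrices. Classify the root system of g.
type A_1

This is sl(2), which has dimension 2^2 - 1 = 3 and rank 2 - 1 = 1 (a Cartan subalgebra is the diagonal traceless matrices). In the classification of classical Lie algebras, the special linear algebra sl(n+1) has type A_n; here n = 1, so the Dynkin diagram is a chain of 1 nodes with single edges (A_1). Hence the type is A_1.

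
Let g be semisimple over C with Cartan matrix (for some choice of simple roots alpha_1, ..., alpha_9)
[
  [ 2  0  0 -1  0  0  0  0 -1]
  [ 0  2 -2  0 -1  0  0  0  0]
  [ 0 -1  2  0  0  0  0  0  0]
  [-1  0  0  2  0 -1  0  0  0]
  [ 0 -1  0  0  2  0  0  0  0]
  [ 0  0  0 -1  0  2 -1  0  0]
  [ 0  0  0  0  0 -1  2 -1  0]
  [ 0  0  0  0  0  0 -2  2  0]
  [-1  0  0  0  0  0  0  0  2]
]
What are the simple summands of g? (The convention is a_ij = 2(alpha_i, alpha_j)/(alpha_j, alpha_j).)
The diagram associated to this matrix has two connected components: the simple roots {alpha_2, alpha_3, alpha_5} form a chain of 3 nodes with a double edge at one end; the terminal node there is the unique short simple root (B_3), and {alpha_1, alpha_4, alpha_6, alpha_7, alpha_8, alpha_9} form a chain of 6 nodes with a double edge at one end; the terminal node there is the unique long simple root (C_6). A semisimple Lie algebra decomposes uniquely as the direct sum of simple ideals, one per connected component of its Dynkin diagram, so g ≅ B_3 ⊕ C_6 (dimension 21 + 78 = 99).

B_3 (so(7)) ⊕ C_6 (sp(12))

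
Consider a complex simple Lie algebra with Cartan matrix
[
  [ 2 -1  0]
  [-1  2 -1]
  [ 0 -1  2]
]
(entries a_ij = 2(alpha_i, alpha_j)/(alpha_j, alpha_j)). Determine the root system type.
The matrix has rank 3 with 2's on the diagonal. Reading the off-diagonal entries as Dynkin edges (a single edge where a_ij = a_ji = -1; a double or triple edge where a_ij * a_ji = 2 or 3), the diagram is a chain of 3 nodes with single edges (A_3). One simple-root ordering that puts it in standard form is (alpha_1, alpha_2, alpha_3). So the algebra is type A_3, i.e. sl(4).

A_3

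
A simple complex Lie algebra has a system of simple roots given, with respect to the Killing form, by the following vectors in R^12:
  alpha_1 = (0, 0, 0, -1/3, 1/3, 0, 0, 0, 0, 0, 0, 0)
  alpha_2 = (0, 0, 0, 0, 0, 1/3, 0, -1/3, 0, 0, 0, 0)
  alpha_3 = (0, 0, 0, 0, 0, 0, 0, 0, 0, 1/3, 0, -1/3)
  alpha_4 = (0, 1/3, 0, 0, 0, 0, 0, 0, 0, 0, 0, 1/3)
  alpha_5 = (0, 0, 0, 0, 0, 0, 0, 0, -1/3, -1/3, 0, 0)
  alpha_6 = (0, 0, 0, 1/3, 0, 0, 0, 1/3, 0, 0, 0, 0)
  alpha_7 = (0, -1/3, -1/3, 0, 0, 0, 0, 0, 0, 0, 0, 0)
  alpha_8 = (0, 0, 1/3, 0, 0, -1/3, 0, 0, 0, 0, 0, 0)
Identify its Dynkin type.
A_8 (sl(9))

Compute the Cartan integers a_ij = 2(alpha_i, alpha_j)/(alpha_j, alpha_j); the resulting 8x8 Cartan matrix is
[[2, 0, 0, 0, 0, -1, 0, 0], [0, 2, 0, 0, 0, -1, 0, -1], [0, 0, 2, -1, -1, 0, 0, 0], [0, 0, -1, 2, 0, 0, -1, 0], [0, 0, -1, 0, 2, 0, 0, 0], [-1, -1, 0, 0, 0, 2, 0, 0], [0, 0, 0, -1, 0, 0, 2, -1], [0, -1, 0, 0, 0, 0, -1, 2]].
All simple roots have the same length, so the diagram is simply laced. The associated Dynkin diagram is a chain of 8 nodes with single edges (A_8), so the type is A_8 (the algebra sl(9)).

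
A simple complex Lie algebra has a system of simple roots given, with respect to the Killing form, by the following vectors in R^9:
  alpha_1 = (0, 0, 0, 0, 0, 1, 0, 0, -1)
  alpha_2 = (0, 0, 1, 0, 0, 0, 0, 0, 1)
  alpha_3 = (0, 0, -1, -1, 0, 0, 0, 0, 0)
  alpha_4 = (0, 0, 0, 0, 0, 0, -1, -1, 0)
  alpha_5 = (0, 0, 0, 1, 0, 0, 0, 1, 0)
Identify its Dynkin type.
Compute the Cartan integers a_ij = 2(alpha_i, alpha_j)/(alpha_j, alpha_j); the resulting 5x5 Cartan matrix is
[[2, -1, 0, 0, 0], [-1, 2, -1, 0, 0], [0, -1, 2, 0, -1], [0, 0, 0, 2, -1], [0, 0, -1, -1, 2]].
All simple roots have the same length, so the diagram is simply laced. The associated Dynkin diagram is a chain of 5 nodes with single edges (A_5), so the type is A_5 (the algebra sl(6)).

A_5 (sl(6))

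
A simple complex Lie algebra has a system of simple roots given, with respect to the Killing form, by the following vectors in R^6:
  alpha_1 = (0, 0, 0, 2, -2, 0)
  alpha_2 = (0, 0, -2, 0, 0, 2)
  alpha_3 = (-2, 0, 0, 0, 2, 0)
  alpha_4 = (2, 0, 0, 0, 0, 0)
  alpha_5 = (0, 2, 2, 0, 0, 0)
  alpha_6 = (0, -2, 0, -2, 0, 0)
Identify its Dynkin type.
B_6

Compute the Cartan integers a_ij = 2(alpha_i, alpha_j)/(alpha_j, alpha_j); the resulting 6x6 Cartan matrix is
[[2, 0, -1, 0, 0, -1], [0, 2, 0, 0, -1, 0], [-1, 0, 2, -2, 0, 0], [0, 0, -1, 2, 0, 0], [0, -1, 0, 0, 2, -1], [-1, 0, 0, 0, -1, 2]].
The roots have two lengths (squared-length ratio 2:1); the short ones are alpha_{4}. The associated Dynkin diagram is a chain of 6 nodes with a double edge at one end; the terminal node there is the unique short simple root (B_6), so the type is B_6 (the algebra so(13)).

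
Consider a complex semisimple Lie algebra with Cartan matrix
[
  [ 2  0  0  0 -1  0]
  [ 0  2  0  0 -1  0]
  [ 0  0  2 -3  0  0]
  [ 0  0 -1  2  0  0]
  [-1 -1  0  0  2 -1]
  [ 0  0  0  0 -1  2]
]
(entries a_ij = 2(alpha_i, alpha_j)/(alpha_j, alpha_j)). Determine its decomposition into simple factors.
D_4 (so(8)) ⊕ G_2

The diagram associated to this matrix has two connected components: the simple roots {alpha_1, alpha_2, alpha_5, alpha_6} form a chain of 2 nodes with a fork of two nodes at one end (D_4), and {alpha_3, alpha_4} form two nodes joined by a triple edge (G_2). A semisimple Lie algebra decomposes uniquely as the direct sum of simple ideals, one per connected component of its Dynkin diagram, so g ≅ D_4 ⊕ G_2 (dimension 28 + 14 = 42).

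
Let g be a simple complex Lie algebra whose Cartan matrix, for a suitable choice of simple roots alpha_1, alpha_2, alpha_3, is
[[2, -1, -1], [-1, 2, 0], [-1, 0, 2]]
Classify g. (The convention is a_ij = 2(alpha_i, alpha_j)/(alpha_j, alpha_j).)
A_3

The matrix has rank 3 with 2's on the diagonal. Reading the off-diagonal entries as Dynkin edges (a single edge where a_ij = a_ji = -1; a double or triple edge where a_ij * a_ji = 2 or 3), the diagram is a chain of 3 nodes with single edges (A_3). One simple-root ordering that puts it in standard form is (alpha_2, alpha_1, alpha_3). So the algebra is type A_3, i.e. sl(4).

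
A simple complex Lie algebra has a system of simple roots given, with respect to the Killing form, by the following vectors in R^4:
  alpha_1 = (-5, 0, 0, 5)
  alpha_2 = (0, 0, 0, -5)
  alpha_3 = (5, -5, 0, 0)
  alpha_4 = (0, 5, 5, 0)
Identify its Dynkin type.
Compute the Cartan integers a_ij = 2(alpha_i, alpha_j)/(alpha_j, alpha_j); the resulting 4x4 Cartan matrix is
[[2, -2, -1, 0], [-1, 2, 0, 0], [-1, 0, 2, -1], [0, 0, -1, 2]].
The roots have two lengths (squared-length ratio 2:1); the short ones are alpha_{2}. The associated Dynkin diagram is a chain of 4 nodes with a double edge at one end; the terminal node there is the unique short simple root (B_4), so the type is B_4 (the algebra so(9)).

B_4 (so(9))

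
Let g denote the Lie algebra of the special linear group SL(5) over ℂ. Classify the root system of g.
This is sl(5), which has dimension 5^2 - 1 = 24 and rank 5 - 1 = 4 (a Cartan subalgebra is the diagonal traceless matrices). In the classification of classical Lie algebras, the special linear algebra sl(n+1) has type A_n; here n = 4, so the Dynkin diagram is a chain of 4 nodes with single edges (A_4). Hence the type is A_4.

A_4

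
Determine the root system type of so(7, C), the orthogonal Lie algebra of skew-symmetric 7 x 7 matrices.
type B_3

This is so(7) with 7 odd, which has dimension 7(7-1)/2 = 21 and rank (7-1)/2 = 3. In the classification of classical Lie algebras, the orthogonal algebra so(2n+1) in an odd number of variables has type B_n; here n = 3, so the Dynkin diagram is a chain of 3 nodes with a double edge at one end; the terminal node there is the unique short simple root (B_3). Hence the type is B_3.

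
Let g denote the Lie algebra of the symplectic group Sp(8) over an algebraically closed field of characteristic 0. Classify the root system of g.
type C_4

This is sp(8), which has dimension 8(8+1)/2 = 36 and rank 8/2 = 4. In the classification of classical Lie algebras, the symplectic algebra sp(2n) has type C_n; here n = 4, so the Dynkin diagram is a chain of 4 nodes with a double edge at one end; the terminal node there is the unique long simple root (C_4). Hence the type is C_4.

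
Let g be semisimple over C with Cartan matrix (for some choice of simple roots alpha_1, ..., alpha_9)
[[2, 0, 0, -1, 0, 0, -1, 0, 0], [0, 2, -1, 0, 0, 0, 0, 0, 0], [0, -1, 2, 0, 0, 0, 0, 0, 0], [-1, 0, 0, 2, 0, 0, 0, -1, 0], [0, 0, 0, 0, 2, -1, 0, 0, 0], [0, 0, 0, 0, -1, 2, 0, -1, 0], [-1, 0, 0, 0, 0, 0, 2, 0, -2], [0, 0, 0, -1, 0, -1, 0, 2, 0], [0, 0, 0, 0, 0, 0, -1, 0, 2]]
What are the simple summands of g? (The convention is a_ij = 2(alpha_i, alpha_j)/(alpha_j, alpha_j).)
The diagram associated to this matrix has two connected components: the simple roots {alpha_2, alpha_3} form a chain of 2 nodes with single edges (A_2), and {alpha_1, alpha_4, alpha_5, alpha_6, alpha_7, alpha_8, alpha_9} form a chain of 7 nodes with a double edge at one end; the terminal node there is the unique short simple root (B_7). A semisimple Lie algebra decomposes uniquely as the direct sum of simple ideals, one per connected component of its Dynkin diagram, so g ≅ A_2 ⊕ B_7 (dimension 8 + 105 = 113).

type A_2 + type B_7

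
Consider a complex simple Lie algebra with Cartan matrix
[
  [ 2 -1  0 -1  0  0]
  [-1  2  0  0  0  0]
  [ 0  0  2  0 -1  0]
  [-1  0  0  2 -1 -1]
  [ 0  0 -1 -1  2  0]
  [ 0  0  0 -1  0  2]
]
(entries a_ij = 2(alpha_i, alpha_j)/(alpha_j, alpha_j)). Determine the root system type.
E_6

The matrix has rank 6 with 2's on the diagonal. Reading the off-diagonal entries as Dynkin edges (a single edge where a_ij = a_ji = -1; a double or triple edge where a_ij * a_ji = 2 or 3), the diagram is a chain of 5 nodes with one extra node attached to the third node from one end (E_6). One simple-root ordering that puts it in standard form is (alpha_2, alpha_6, alpha_1, alpha_4, alpha_5, alpha_3). So the algebra is type E_6.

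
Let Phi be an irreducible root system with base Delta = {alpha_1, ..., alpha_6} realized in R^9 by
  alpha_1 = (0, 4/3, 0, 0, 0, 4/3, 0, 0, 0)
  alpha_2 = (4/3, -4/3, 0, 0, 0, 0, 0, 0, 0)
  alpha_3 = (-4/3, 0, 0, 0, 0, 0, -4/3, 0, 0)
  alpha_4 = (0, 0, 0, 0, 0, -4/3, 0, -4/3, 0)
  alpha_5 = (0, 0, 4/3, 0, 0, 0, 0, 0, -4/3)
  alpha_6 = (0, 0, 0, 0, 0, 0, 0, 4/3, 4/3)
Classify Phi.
A6

Compute the Cartan integers a_ij = 2(alpha_i, alpha_j)/(alpha_j, alpha_j); the resulting 6x6 Cartan matrix is
[[2, -1, 0, -1, 0, 0], [-1, 2, -1, 0, 0, 0], [0, -1, 2, 0, 0, 0], [-1, 0, 0, 2, 0, -1], [0, 0, 0, 0, 2, -1], [0, 0, 0, -1, -1, 2]].
All simple roots have the same length, so the diagram is simply laced. The associated Dynkin diagram is a chain of 6 nodes with single edges (A_6), so the type is A_6 (the algebra sl(7)).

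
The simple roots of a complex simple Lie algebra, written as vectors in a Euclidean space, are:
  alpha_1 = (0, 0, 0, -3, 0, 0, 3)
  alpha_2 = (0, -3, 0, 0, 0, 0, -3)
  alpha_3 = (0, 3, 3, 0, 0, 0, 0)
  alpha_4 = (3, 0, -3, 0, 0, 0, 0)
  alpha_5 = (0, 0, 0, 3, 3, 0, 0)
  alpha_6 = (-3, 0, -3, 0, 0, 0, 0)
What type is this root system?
Compute the Cartan integers a_ij = 2(alpha_i, alpha_j)/(alpha_j, alpha_j); the resulting 6x6 Cartan matrix is
[[2, -1, 0, 0, -1, 0], [-1, 2, -1, 0, 0, 0], [0, -1, 2, -1, 0, -1], [0, 0, -1, 2, 0, 0], [-1, 0, 0, 0, 2, 0], [0, 0, -1, 0, 0, 2]].
All simple roots have the same length, so the diagram is simply laced. The associated Dynkin diagram is a chain of 4 nodes with a fork of two nodes at one end (D_6), so the type is D_6 (the algebra so(12)).

D_6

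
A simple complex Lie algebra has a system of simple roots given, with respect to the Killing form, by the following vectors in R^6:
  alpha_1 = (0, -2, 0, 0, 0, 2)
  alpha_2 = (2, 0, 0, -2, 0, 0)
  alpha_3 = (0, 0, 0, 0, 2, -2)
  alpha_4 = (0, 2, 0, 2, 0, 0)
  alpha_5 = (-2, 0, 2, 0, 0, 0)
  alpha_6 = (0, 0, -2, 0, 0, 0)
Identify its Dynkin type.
Compute the Cartan integers a_ij = 2(alpha_i, alpha_j)/(alpha_j, alpha_j); the resulting 6x6 Cartan matrix is
[[2, 0, -1, -1, 0, 0], [0, 2, 0, -1, -1, 0], [-1, 0, 2, 0, 0, 0], [-1, -1, 0, 2, 0, 0], [0, -1, 0, 0, 2, -2], [0, 0, 0, 0, -1, 2]].
The roots have two lengths (squared-length ratio 2:1); the short ones are alpha_{6}. The associated Dynkin diagram is a chain of 6 nodes with a double edge at one end; the terminal node there is the unique short simple root (B_6), so the type is B_6 (the algebra so(13)).

B_6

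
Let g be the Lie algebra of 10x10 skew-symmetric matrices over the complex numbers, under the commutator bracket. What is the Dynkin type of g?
This is so(10) with 10 even, which has dimension 10(10-1)/2 = 45 and rank 10/2 = 5. In the classification of classical Lie algebras, the orthogonal algebra so(2n) in an even number of variables has type D_n; here n = 5, so the Dynkin diagram is a chain of 3 nodes with a fork of two nodes at one end (D_5). Hence the type is D_5.

D5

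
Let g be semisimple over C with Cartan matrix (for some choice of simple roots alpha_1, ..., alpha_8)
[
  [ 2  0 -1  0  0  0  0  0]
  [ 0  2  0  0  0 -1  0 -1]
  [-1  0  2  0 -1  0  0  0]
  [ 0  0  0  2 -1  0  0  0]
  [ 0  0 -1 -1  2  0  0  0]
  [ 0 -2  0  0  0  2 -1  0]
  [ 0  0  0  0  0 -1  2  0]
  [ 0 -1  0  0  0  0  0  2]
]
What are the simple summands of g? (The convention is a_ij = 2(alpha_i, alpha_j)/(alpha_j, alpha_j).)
type A_4 + type F_4

The diagram associated to this matrix has two connected components: the simple roots {alpha_1, alpha_3, alpha_4, alpha_5} form a chain of 4 nodes with single edges (A_4), and {alpha_2, alpha_6, alpha_7, alpha_8} form a chain of 4 nodes with a double edge between the middle two (F_4). A semisimple Lie algebra decomposes uniquely as the direct sum of simple ideals, one per connected component of its Dynkin diagram, so g ≅ A_4 ⊕ F_4 (dimension 24 + 52 = 76).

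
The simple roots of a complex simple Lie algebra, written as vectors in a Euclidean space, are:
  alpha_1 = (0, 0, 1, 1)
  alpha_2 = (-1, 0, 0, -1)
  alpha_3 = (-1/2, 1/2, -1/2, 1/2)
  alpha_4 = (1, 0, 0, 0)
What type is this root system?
F_4

Compute the Cartan integers a_ij = 2(alpha_i, alpha_j)/(alpha_j, alpha_j); the resulting 4x4 Cartan matrix is
[[2, -1, 0, 0], [-1, 2, 0, -2], [0, 0, 2, -1], [0, -1, -1, 2]].
The roots have two lengths (squared-length ratio 2:1); the short ones are alpha_{3,4}. The associated Dynkin diagram is a chain of 4 nodes with a double edge between the middle two (F_4), so the type is F_4.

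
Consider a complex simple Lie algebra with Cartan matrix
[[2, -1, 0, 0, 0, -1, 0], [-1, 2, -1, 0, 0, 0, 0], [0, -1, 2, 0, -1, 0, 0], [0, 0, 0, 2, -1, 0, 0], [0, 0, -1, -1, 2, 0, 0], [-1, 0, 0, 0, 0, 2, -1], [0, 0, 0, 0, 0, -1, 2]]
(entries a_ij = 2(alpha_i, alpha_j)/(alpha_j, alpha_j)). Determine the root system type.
The matrix has rank 7 with 2's on the diagonal. Reading the off-diagonal entries as Dynkin edges (a single edge where a_ij = a_ji = -1; a double or triple edge where a_ij * a_ji = 2 or 3), the diagram is a chain of 7 nodes with single edges (A_7). One simple-root ordering that puts it in standard form is (alpha_7, alpha_6, alpha_1, alpha_2, alpha_3, alpha_5, alpha_4). So the algebra is type A_7, i.e. sl(8).

A7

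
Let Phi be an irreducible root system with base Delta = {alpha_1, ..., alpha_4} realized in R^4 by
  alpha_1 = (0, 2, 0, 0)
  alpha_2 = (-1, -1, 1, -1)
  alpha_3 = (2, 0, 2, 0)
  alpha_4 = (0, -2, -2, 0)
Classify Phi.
F_4

Compute the Cartan integers a_ij = 2(alpha_i, alpha_j)/(alpha_j, alpha_j); the resulting 4x4 Cartan matrix is
[[2, -1, 0, -1], [-1, 2, 0, 0], [0, 0, 2, -1], [-2, 0, -1, 2]].
The roots have two lengths (squared-length ratio 2:1); the short ones are alpha_{1,2}. The associated Dynkin diagram is a chain of 4 nodes with a double edge between the middle two (F_4), so the type is F_4.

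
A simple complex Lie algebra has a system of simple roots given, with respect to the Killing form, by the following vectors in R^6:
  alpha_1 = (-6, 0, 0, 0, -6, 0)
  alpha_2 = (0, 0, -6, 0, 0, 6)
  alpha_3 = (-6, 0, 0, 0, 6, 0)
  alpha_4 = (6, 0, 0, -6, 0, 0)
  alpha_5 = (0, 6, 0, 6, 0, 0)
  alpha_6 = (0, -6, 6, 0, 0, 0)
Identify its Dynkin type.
D6

Compute the Cartan integers a_ij = 2(alpha_i, alpha_j)/(alpha_j, alpha_j); the resulting 6x6 Cartan matrix is
[[2, 0, 0, -1, 0, 0], [0, 2, 0, 0, 0, -1], [0, 0, 2, -1, 0, 0], [-1, 0, -1, 2, -1, 0], [0, 0, 0, -1, 2, -1], [0, -1, 0, 0, -1, 2]].
All simple roots have the same length, so the diagram is simply laced. The associated Dynkin diagram is a chain of 4 nodes with a fork of two nodes at one end (D_6), so the type is D_6 (the algebra so(12)).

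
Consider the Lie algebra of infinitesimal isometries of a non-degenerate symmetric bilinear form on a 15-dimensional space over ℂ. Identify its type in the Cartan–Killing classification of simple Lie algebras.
type B_7

This is so(15) with 15 odd, which has dimension 15(15-1)/2 = 105 and rank (15-1)/2 = 7. In the classification of classical Lie algebras, the orthogonal algebra so(2n+1) in an odd number of variables has type B_n; here n = 7, so the Dynkin diagram is a chain of 7 nodes with a double edge at one end; the terminal node there is the unique short simple root (B_7). Hence the type is B_7.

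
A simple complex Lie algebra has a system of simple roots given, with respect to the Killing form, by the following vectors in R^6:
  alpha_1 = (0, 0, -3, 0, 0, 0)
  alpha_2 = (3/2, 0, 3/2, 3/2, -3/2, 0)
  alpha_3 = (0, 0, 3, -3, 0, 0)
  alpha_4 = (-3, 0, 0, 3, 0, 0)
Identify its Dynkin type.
F_4

Compute the Cartan integers a_ij = 2(alpha_i, alpha_j)/(alpha_j, alpha_j); the resulting 4x4 Cartan matrix is
[[2, -1, -1, 0], [-1, 2, 0, 0], [-2, 0, 2, -1], [0, 0, -1, 2]].
The roots have two lengths (squared-length ratio 2:1); the short ones are alpha_{1,2}. The associated Dynkin diagram is a chain of 4 nodes with a double edge between the middle two (F_4), so the type is F_4.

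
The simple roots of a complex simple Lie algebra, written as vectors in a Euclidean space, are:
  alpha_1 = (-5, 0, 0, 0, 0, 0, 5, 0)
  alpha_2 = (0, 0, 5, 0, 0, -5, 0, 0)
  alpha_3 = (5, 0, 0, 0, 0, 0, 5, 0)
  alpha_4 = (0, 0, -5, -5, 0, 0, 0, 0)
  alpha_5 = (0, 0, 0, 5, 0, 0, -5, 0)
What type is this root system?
type D_5

Compute the Cartan integers a_ij = 2(alpha_i, alpha_j)/(alpha_j, alpha_j); the resulting 5x5 Cartan matrix is
[[2, 0, 0, 0, -1], [0, 2, 0, -1, 0], [0, 0, 2, 0, -1], [0, -1, 0, 2, -1], [-1, 0, -1, -1, 2]].
All simple roots have the same length, so the diagram is simply laced. The associated Dynkin diagram is a chain of 3 nodes with a fork of two nodes at one end (D_5), so the type is D_5 (the algebra so(10)).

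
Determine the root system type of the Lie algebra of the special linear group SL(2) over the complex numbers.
A_1 (sl(2))

This is sl(2), which has dimension 2^2 - 1 = 3 and rank 2 - 1 = 1 (a Cartan subalgebra is the diagonal traceless matrices). In the classification of classical Lie algebras, the special linear algebra sl(n+1) has type A_n; here n = 1, so the Dynkin diagram is a chain of 1 nodes with single edges (A_1). Hence the type is A_1.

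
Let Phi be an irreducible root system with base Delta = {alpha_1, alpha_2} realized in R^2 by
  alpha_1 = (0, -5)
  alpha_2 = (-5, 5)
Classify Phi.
Compute the Cartan integers a_ij = 2(alpha_i, alpha_j)/(alpha_j, alpha_j); the resulting 2x2 Cartan matrix is
[[2, -1], [-2, 2]].
The roots have two lengths (squared-length ratio 2:1); the short ones are alpha_{1}. The associated Dynkin diagram is a chain of 2 nodes with a double edge at one end; the terminal node there is the unique short simple root (B_2), so the type is B_2 (the algebra so(5)).

type B_2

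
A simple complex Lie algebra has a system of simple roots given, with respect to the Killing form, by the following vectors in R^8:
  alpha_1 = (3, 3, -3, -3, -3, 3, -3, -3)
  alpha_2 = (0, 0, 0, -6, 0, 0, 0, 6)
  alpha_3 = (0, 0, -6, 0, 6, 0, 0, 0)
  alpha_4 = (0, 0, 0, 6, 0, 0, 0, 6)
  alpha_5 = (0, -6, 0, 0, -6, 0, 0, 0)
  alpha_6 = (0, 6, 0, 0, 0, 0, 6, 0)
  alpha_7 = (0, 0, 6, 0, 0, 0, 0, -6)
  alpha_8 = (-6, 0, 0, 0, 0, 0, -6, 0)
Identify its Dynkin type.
Compute the Cartan integers a_ij = 2(alpha_i, alpha_j)/(alpha_j, alpha_j); the resulting 8x8 Cartan matrix is
[[2, 0, 0, -1, 0, 0, 0, 0], [0, 2, 0, 0, 0, 0, -1, 0], [0, 0, 2, 0, -1, 0, -1, 0], [-1, 0, 0, 2, 0, 0, -1, 0], [0, 0, -1, 0, 2, -1, 0, 0], [0, 0, 0, 0, -1, 2, 0, -1], [0, -1, -1, -1, 0, 0, 2, 0], [0, 0, 0, 0, 0, -1, 0, 2]].
All simple roots have the same length, so the diagram is simply laced. The associated Dynkin diagram is a chain of 7 nodes with one extra node attached to the third node from one end (E_8), so the type is E_8.

E8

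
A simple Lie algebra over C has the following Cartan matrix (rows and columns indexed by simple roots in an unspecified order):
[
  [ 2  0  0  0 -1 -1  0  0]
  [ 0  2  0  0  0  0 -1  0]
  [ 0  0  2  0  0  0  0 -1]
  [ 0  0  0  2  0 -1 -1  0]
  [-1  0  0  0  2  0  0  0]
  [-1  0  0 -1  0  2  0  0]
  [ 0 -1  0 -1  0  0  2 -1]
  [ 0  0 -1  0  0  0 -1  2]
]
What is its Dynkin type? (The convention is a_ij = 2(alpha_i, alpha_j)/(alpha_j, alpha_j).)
E_8

The matrix has rank 8 with 2's on the diagonal. Reading the off-diagonal entries as Dynkin edges (a single edge where a_ij = a_ji = -1; a double or triple edge where a_ij * a_ji = 2 or 3), the diagram is a chain of 7 nodes with one extra node attached to the third node from one end (E_8). One simple-root ordering that puts it in standard form is (alpha_3, alpha_2, alpha_8, alpha_7, alpha_4, alpha_6, alpha_1, alpha_5). So the algebra is type E_8.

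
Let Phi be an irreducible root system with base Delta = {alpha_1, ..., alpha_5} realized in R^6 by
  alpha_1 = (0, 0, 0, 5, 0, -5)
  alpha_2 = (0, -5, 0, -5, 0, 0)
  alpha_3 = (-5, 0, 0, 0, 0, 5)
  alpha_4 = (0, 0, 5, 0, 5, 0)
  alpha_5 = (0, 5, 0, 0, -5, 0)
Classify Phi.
Compute the Cartan integers a_ij = 2(alpha_i, alpha_j)/(alpha_j, alpha_j); the resulting 5x5 Cartan matrix is
[[2, -1, -1, 0, 0], [-1, 2, 0, 0, -1], [-1, 0, 2, 0, 0], [0, 0, 0, 2, -1], [0, -1, 0, -1, 2]].
All simple roots have the same length, so the diagram is simply laced. The associated Dynkin diagram is a chain of 5 nodes with single edges (A_5), so the type is A_5 (the algebra sl(6)).

A_5 (sl(6))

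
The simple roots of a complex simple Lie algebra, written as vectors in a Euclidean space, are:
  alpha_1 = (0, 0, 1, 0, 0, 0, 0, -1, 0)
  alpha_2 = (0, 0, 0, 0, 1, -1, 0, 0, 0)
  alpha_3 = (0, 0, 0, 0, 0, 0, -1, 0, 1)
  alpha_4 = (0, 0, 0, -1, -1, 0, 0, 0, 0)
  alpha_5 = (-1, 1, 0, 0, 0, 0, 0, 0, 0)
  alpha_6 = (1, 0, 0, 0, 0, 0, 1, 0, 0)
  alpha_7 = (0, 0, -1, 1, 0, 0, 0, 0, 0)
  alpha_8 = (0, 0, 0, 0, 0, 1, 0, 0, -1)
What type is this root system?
Compute the Cartan integers a_ij = 2(alpha_i, alpha_j)/(alpha_j, alpha_j); the resulting 8x8 Cartan matrix is
[[2, 0, 0, 0, 0, 0, -1, 0], [0, 2, 0, -1, 0, 0, 0, -1], [0, 0, 2, 0, 0, -1, 0, -1], [0, -1, 0, 2, 0, 0, -1, 0], [0, 0, 0, 0, 2, -1, 0, 0], [0, 0, -1, 0, -1, 2, 0, 0], [-1, 0, 0, -1, 0, 0, 2, 0], [0, -1, -1, 0, 0, 0, 0, 2]].
All simple roots have the same length, so the diagram is simply laced. The associated Dynkin diagram is a chain of 8 nodes with single edges (A_8), so the type is A_8 (the algebra sl(9)).

A_8 (sl(9))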